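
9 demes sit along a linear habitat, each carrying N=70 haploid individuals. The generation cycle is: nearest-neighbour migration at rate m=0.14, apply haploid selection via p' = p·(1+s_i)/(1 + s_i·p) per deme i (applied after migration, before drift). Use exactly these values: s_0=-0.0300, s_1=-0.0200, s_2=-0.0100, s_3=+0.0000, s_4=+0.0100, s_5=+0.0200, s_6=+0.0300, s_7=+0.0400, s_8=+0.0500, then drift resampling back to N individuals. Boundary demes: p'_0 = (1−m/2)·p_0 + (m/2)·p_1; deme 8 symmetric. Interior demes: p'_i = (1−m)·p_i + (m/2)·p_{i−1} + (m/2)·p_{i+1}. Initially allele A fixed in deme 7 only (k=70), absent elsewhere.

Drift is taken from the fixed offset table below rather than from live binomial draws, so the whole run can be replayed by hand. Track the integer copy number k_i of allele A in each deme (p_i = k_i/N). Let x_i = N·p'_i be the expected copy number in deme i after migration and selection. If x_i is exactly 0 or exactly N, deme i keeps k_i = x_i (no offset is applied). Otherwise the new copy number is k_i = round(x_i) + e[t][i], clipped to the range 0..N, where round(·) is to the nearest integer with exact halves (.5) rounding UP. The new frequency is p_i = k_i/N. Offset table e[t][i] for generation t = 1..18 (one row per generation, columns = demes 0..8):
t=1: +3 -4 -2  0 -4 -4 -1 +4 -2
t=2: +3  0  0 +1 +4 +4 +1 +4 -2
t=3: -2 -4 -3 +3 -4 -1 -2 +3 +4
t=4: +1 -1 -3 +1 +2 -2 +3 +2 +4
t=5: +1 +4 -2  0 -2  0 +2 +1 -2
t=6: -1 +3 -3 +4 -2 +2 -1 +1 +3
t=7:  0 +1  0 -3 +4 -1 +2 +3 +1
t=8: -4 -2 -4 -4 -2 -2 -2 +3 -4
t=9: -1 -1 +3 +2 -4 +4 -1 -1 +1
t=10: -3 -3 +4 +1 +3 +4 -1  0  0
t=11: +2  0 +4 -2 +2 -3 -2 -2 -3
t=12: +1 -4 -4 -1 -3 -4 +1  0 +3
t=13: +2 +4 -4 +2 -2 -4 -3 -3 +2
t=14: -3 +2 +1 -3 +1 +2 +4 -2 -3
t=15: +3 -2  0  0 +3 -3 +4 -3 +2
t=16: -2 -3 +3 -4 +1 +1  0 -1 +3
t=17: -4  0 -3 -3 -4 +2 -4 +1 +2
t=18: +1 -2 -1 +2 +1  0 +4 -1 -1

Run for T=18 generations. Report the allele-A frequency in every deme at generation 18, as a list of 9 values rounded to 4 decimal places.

[0.0000, 0.0000, 0.0000, 0.0286, 0.0571, 0.1714, 0.3857, 0.4571, 0.6286]

t=0: k=[0 0 0 0 0 0 0 70 0]
t=1: x=[0.0000 0.0000 0.0000 0.0000 0.0000 0.0000 5.0364 60.5259 5.1271] k=[0 0 0 0 0 0 4 65 3]
t=2: x=[0.0000 0.0000 0.0000 0.0000 0.0000 0.2856 8.2016 56.8149 7.6668] k=[0 0 0 0 0 4 9 61 6]
t=3: x=[0.0000 0.0000 0.0000 0.0000 0.2828 4.1466 12.5924 53.9993 10.2702] k=[0 0 0 0 0 3 11 57 14]
t=4: x=[0.0000 0.0000 0.0000 0.0000 0.2121 3.4137 13.9879 51.3122 17.6461] k=[0 0 0 0 2 1 17 53 22]
t=5: x=[0.0000 0.0000 0.0000 0.1400 1.8074 2.2324 18.8037 48.8927 24.9478] k=[0 0 0 0 0 2 21 50 23]
t=6: x=[0.0000 0.0000 0.0000 0.0000 0.1414 3.2508 22.1451 46.6937 25.6780] k=[0 0 0 0 0 5 21 48 29]
t=7: x=[0.0000 0.0000 0.0000 0.0000 0.3535 5.8757 22.2158 45.4092 31.1712] k=[0 0 0 0 4 5 24 48 32]
t=8: x=[0.0000 0.0000 0.0000 0.2800 3.8258 6.3738 24.8215 45.8244 33.9723] k=[0 0 0 0 2 4 23 49 30]
t=9: x=[0.0000 0.0000 0.0000 0.1400 2.0194 5.2860 23.9536 46.4666 32.1764] k=[0 0 0 2 0 9 23 45 33]
t=10: x=[0.0000 0.0000 0.1386 1.7200 0.7776 9.5116 24.0242 43.2710 34.6934] k=[0 0 4 3 4 14 23 43 35]
t=11: x=[0.0000 0.2744 3.6154 3.1400 4.6732 14.1523 24.2362 41.7036 36.4131] k=[0 0 8 1 7 11 22 40 33]
t=12: x=[0.0000 0.5489 6.8873 1.9100 6.9218 11.6815 22.9436 38.9291 34.3430] k=[0 0 3 1 4 8 24 39 37]
t=13: x=[0.0000 0.2058 2.6245 1.3500 4.1083 8.9941 24.3977 38.4908 37.9892] k=[0 4 0 3 2 5 21 35 40]
t=14: x=[0.2716 3.3745 0.4851 2.7200 2.3021 6.0180 21.2954 35.0563 40.4859] k=[0 5 1 0 3 8 25 33 37]
t=15: x=[0.3396 4.2880 1.1981 0.2800 3.1700 8.9941 24.8416 33.4042 37.5706] k=[3 2 1 0 6 6 29 30 40]
t=16: x=[2.8457 1.9611 0.9901 0.4900 5.6313 7.7454 27.9548 31.3072 40.1383] k=[1 0 4 0 7 9 28 30 43]
t=17: x=[0.9025 0.3430 3.4073 0.7700 6.7101 10.3636 27.3006 31.4479 42.9046] k=[0 0 0 0 3 12 23 32 45]
t=18: x=[0.0000 0.0000 0.0000 0.2100 3.4525 12.3400 23.3174 32.9632 44.8811] k=[0 0 0 2 4 12 27 32 44]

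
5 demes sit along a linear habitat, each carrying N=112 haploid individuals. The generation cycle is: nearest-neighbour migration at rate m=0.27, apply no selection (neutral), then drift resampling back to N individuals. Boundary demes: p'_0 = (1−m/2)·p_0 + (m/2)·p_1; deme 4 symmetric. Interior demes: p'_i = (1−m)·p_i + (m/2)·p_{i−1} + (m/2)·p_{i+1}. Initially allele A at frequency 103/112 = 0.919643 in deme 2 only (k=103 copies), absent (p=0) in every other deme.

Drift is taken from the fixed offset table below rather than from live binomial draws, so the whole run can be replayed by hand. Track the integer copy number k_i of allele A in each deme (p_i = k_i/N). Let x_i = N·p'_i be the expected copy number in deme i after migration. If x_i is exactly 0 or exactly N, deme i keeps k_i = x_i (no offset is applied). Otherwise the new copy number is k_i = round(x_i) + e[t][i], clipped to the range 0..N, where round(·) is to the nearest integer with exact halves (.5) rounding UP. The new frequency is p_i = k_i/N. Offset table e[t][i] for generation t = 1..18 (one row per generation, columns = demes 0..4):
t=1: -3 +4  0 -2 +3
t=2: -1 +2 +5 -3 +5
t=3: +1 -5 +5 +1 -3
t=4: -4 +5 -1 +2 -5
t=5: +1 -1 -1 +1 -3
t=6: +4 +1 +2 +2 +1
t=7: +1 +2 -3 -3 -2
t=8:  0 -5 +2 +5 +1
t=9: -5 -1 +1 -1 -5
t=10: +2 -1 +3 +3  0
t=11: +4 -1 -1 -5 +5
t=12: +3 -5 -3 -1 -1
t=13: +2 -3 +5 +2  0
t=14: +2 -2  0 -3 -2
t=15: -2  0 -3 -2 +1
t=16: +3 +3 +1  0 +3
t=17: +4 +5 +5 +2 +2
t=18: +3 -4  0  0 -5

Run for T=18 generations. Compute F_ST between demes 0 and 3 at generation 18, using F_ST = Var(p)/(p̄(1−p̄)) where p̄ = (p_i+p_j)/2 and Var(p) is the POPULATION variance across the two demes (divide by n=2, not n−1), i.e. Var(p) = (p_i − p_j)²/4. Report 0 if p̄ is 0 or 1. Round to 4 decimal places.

t=0: k=[0 0 103 0 0]
t=1: x=[0.0000 13.9050 75.1900 13.9050 0.0000] k=[0 18 75 12 0]
t=2: x=[2.4300 23.2650 58.8000 18.8850 1.6200] k=[1 25 64 16 7]
t=3: x=[4.2400 27.0250 52.2550 21.2650 8.2150] k=[5 22 57 22 5]
t=4: x=[7.2950 24.4300 47.5500 24.4300 7.2950] k=[3 29 47 26 2]
t=5: x=[6.5100 27.9200 41.7350 25.5950 5.2400] k=[8 27 41 27 2]
t=6: x=[10.5650 26.3250 37.2200 25.5150 5.3750] k=[15 27 39 28 6]
t=7: x=[16.6200 27.0000 35.8950 26.5150 8.9700] k=[18 29 33 24 7]
t=8: x=[19.4850 28.0550 31.2450 22.9200 9.2950] k=[19 23 33 28 10]
t=9: x=[19.5400 23.8100 30.9750 26.2450 12.4300] k=[15 23 32 25 7]
t=10: x=[16.0800 23.1350 29.8400 23.5150 9.4300] k=[18 22 33 27 9]
t=11: x=[18.5400 22.9450 30.7050 25.3800 11.4300] k=[23 22 30 20 16]
t=12: x=[22.8650 23.2150 27.5700 20.8100 16.5400] k=[26 18 25 20 16]
t=13: x=[24.9200 20.0250 23.3800 20.1350 16.5400] k=[27 17 28 22 17]
t=14: x=[25.6500 19.8350 25.7050 22.1350 17.6750] k=[28 18 26 19 16]
t=15: x=[26.6500 20.4300 23.9750 19.5400 16.4050] k=[25 20 21 18 17]
t=16: x=[24.3250 20.8100 20.4600 18.2700 17.1350] k=[27 24 21 18 20]
t=17: x=[26.5950 24.0000 21.0000 18.6750 19.7300] k=[31 29 26 21 22]
t=18: x=[30.7300 28.8650 25.7300 21.8100 21.8650] k=[34 25 26 22 17]

0.0153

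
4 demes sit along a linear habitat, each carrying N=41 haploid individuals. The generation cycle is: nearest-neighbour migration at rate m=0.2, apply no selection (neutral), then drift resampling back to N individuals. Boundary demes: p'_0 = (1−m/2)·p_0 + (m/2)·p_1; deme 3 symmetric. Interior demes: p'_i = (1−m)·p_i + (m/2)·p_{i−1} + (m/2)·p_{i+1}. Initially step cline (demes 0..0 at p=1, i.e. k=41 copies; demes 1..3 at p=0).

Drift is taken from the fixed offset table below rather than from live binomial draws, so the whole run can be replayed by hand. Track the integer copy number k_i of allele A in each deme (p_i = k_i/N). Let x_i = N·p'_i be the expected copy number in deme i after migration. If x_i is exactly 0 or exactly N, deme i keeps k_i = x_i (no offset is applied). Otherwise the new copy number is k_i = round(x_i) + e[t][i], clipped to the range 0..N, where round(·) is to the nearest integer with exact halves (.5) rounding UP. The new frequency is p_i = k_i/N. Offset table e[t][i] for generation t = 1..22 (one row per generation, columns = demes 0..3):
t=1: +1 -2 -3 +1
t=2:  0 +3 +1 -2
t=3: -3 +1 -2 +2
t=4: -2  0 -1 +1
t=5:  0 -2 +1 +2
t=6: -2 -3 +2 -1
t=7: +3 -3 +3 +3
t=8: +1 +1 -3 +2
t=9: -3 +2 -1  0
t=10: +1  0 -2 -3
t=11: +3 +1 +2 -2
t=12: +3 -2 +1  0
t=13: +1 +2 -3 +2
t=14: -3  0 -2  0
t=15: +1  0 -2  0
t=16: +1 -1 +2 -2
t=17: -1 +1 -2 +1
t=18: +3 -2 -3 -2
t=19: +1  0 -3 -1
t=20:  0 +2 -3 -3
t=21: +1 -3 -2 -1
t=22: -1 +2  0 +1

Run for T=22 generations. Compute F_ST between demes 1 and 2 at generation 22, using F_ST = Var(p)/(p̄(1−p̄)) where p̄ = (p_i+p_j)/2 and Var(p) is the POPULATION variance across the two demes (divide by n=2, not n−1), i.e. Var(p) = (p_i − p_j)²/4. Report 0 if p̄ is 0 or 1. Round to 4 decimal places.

0.1349

t=0: k=[41 0 0 0]
t=1: x=[36.9000 4.1000 0.0000 0.0000] k=[38 2 0 0]
t=2: x=[34.4000 5.4000 0.2000 0.0000] k=[34 8 1 0]
t=3: x=[31.4000 9.9000 1.6000 0.1000] k=[28 11 0 2]
t=4: x=[26.3000 11.6000 1.3000 1.8000] k=[24 12 0 3]
t=5: x=[22.8000 12.0000 1.5000 2.7000] k=[23 10 3 5]
t=6: x=[21.7000 10.6000 3.9000 4.8000] k=[20 8 6 4]
t=7: x=[18.8000 9.0000 6.0000 4.2000] k=[22 6 9 7]
t=8: x=[20.4000 7.9000 8.5000 7.2000] k=[21 9 6 9]
t=9: x=[19.8000 9.9000 6.6000 8.7000] k=[17 12 6 9]
t=10: x=[16.5000 11.9000 6.9000 8.7000] k=[18 12 5 6]
t=11: x=[17.4000 11.9000 5.8000 5.9000] k=[20 13 8 4]
t=12: x=[19.3000 13.2000 8.1000 4.4000] k=[22 11 9 4]
t=13: x=[20.9000 11.9000 8.7000 4.5000] k=[22 14 6 7]
t=14: x=[21.2000 14.0000 6.9000 6.9000] k=[18 14 5 7]
t=15: x=[17.6000 13.5000 6.1000 6.8000] k=[19 14 4 7]
t=16: x=[18.5000 13.5000 5.3000 6.7000] k=[20 13 7 5]
t=17: x=[19.3000 13.1000 7.4000 5.2000] k=[18 14 5 6]
t=18: x=[17.6000 13.5000 6.0000 5.9000] k=[21 12 3 4]
t=19: x=[20.1000 12.0000 4.0000 3.9000] k=[21 12 1 3]
t=20: x=[20.1000 11.8000 2.3000 2.8000] k=[20 14 0 0]
t=21: x=[19.4000 13.2000 1.4000 0.0000] k=[20 10 0 0]
t=22: x=[19.0000 10.0000 1.0000 0.0000] k=[18 12 1 0]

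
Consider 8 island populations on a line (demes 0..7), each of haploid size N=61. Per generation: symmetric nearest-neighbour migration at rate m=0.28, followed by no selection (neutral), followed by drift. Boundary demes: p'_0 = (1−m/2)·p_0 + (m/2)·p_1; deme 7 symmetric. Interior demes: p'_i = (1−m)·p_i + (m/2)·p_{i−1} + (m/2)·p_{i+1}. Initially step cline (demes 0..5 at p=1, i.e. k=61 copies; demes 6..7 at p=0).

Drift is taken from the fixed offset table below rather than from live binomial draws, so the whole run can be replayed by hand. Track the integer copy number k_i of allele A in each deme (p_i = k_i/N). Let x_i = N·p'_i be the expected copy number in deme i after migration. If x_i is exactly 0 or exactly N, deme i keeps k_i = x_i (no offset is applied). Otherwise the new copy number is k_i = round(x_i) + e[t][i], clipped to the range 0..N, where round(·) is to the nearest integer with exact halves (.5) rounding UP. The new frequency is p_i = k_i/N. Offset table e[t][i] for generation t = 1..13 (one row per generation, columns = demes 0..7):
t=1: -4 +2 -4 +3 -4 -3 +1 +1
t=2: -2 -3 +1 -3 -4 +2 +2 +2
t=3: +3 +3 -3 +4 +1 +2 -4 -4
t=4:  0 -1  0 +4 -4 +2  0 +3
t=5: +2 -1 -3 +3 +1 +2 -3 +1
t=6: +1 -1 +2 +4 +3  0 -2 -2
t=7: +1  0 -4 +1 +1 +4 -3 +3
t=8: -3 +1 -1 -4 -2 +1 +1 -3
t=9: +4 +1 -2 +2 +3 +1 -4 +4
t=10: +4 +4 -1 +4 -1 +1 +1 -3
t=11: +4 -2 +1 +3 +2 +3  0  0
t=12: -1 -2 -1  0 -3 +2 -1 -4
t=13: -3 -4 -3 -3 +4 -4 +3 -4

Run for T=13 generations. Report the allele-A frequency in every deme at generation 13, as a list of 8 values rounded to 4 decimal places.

t=0: k=[61 61 61 61 61 61 0 0]
t=1: x=[61.0000 61.0000 61.0000 61.0000 61.0000 52.4600 8.5400 0.0000] k=[61 61 61 61 61 49 10 0]
t=2: x=[61.0000 61.0000 61.0000 61.0000 59.3200 45.2200 14.0600 1.4000] k=[61 61 61 61 55 47 16 3]
t=3: x=[61.0000 61.0000 61.0000 60.1600 54.7200 43.7800 18.5200 4.8200] k=[61 61 61 61 56 46 15 1]
t=4: x=[61.0000 61.0000 61.0000 60.3000 55.3000 43.0600 17.3800 2.9600] k=[61 61 61 61 51 45 17 6]
t=5: x=[61.0000 61.0000 61.0000 59.6000 51.5600 41.9200 19.3800 7.5400] k=[61 61 61 61 53 44 16 9]
t=6: x=[61.0000 61.0000 61.0000 59.8800 52.8600 41.3400 18.9400 9.9800] k=[61 61 61 61 56 41 17 8]
t=7: x=[61.0000 61.0000 61.0000 60.3000 54.6000 39.7400 19.1000 9.2600] k=[61 61 61 61 56 44 16 12]
t=8: x=[61.0000 61.0000 61.0000 60.3000 55.0200 41.7600 19.3600 12.5600] k=[61 61 61 56 53 43 20 10]
t=9: x=[61.0000 61.0000 60.3000 56.2800 52.0200 41.1800 21.8200 11.4000] k=[61 61 58 58 55 42 18 15]
t=10: x=[61.0000 60.5800 58.4200 57.5800 53.6000 40.4600 20.9400 15.4200] k=[61 61 57 61 53 41 22 12]
t=11: x=[61.0000 60.4400 58.1200 59.3200 52.4400 40.0200 23.2600 13.4000] k=[61 58 59 61 54 43 23 13]
t=12: x=[60.5800 58.5600 59.1400 59.7400 53.4400 41.7400 24.4000 14.4000] k=[60 57 58 60 50 44 23 10]
t=13: x=[59.5800 57.5600 58.1400 58.3200 50.5600 41.9000 24.1200 11.8200] k=[57 54 55 55 55 38 27 8]

[0.9344, 0.8852, 0.9016, 0.9016, 0.9016, 0.6230, 0.4426, 0.1311]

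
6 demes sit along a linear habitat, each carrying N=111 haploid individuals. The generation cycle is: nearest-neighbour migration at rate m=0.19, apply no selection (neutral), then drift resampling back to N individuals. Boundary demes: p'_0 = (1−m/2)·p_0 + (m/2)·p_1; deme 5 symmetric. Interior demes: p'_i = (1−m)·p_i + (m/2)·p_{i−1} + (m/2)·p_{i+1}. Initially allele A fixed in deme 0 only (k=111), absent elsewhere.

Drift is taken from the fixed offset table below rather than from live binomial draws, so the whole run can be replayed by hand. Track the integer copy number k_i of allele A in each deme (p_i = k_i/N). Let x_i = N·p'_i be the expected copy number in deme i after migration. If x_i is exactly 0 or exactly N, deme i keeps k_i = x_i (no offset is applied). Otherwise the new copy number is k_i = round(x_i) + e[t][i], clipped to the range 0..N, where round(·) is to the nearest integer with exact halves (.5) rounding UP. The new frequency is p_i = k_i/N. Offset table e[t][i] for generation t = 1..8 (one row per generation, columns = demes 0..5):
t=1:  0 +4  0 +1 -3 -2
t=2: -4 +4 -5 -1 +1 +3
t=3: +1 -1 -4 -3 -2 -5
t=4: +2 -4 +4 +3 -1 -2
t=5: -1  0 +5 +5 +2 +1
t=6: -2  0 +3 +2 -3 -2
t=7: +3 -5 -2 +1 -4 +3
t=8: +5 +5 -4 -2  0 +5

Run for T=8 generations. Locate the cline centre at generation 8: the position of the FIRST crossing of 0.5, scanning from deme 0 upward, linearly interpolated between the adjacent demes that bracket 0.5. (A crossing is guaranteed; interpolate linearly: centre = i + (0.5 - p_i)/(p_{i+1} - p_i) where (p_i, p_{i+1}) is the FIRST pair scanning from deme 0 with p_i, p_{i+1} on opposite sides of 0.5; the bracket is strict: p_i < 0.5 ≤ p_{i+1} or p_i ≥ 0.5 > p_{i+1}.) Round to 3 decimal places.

0.422

t=0: k=[111 0 0 0 0 0]
t=1: x=[100.4550 10.5450 0.0000 0.0000 0.0000 0.0000] k=[100 15 0 0 0 0]
t=2: x=[91.9250 21.6500 1.4250 0.0000 0.0000 0.0000] k=[88 26 0 0 0 0]
t=3: x=[82.1100 29.4200 2.4700 0.0000 0.0000 0.0000] k=[83 28 0 0 0 0]
t=4: x=[77.7750 30.5650 2.6600 0.0000 0.0000 0.0000] k=[80 27 7 0 0 0]
t=5: x=[74.9650 30.1350 8.2350 0.6650 0.0000 0.0000] k=[74 30 13 6 0 0]
t=6: x=[69.8200 32.5650 13.9500 6.0950 0.5700 0.0000] k=[68 33 17 8 0 0]
t=7: x=[64.6750 34.8050 17.6650 8.0950 0.7600 0.0000] k=[68 30 16 9 0 0]
t=8: x=[64.3900 32.2800 16.6650 8.8100 0.8550 0.0000] k=[69 37 13 7 1 0]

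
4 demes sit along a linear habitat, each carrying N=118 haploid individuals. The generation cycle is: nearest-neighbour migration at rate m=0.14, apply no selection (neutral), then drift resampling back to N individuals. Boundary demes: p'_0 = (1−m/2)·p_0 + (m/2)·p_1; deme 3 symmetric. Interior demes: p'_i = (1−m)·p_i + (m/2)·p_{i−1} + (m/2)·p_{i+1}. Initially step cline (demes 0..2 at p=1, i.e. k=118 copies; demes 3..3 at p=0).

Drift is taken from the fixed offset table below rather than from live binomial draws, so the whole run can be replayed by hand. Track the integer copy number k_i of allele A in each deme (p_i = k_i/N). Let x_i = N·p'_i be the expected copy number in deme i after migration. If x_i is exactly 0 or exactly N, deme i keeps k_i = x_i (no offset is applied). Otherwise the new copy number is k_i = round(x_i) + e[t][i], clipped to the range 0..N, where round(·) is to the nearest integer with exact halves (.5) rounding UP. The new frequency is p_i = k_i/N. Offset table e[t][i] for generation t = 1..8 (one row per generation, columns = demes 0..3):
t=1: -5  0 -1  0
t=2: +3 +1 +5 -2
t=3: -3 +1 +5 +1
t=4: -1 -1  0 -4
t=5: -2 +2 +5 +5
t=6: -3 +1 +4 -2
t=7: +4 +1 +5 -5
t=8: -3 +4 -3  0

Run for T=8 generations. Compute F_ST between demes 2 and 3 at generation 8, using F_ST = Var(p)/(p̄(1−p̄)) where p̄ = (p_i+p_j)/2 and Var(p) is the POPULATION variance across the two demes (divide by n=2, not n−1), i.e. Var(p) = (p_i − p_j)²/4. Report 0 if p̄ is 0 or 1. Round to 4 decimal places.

t=0: k=[118 118 118 0]
t=1: x=[118.0000 118.0000 109.7400 8.2600] k=[118 118 109 8]
t=2: x=[118.0000 117.3700 102.5600 15.0700] k=[118 118 108 13]
t=3: x=[118.0000 117.3000 102.0500 19.6500] k=[118 118 107 21]
t=4: x=[118.0000 117.2300 101.7500 27.0200] k=[118 116 102 23]
t=5: x=[117.8600 115.1600 97.4500 28.5300] k=[116 117 102 34]
t=6: x=[116.0700 115.8800 98.2900 38.7600] k=[113 117 102 37]
t=7: x=[113.2800 115.6700 98.5000 41.5500] k=[117 117 104 37]
t=8: x=[117.0000 116.0900 100.2200 41.6900] k=[114 118 97 42]

0.2244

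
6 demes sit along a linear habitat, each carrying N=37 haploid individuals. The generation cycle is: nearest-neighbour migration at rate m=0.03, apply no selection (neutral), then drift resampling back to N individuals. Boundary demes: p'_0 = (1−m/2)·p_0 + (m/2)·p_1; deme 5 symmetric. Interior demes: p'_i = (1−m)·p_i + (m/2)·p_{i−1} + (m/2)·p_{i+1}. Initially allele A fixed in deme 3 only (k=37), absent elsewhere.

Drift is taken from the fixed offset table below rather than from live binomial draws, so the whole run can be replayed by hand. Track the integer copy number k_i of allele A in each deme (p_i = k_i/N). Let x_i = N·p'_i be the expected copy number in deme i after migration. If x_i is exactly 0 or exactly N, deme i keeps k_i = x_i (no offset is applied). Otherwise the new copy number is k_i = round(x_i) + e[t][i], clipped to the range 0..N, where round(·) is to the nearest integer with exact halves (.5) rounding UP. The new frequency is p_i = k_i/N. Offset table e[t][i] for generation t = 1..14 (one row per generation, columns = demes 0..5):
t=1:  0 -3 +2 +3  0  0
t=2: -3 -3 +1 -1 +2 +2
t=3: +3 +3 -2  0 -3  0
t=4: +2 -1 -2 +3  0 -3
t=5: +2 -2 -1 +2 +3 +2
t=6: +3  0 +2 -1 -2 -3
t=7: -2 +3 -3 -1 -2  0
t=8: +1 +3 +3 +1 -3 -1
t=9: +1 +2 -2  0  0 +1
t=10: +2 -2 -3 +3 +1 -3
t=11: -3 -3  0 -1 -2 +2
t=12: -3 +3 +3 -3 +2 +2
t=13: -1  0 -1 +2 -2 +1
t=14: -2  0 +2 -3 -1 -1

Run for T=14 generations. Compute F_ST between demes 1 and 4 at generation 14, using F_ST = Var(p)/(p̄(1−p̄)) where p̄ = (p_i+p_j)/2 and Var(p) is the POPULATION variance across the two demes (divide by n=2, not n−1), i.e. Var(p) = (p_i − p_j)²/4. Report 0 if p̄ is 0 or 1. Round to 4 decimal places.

t=0: k=[0 0 0 37 0 0]
t=1: x=[0.0000 0.0000 0.5550 35.8900 0.5550 0.0000] k=[0 0 3 37 1 0]
t=2: x=[0.0000 0.0450 3.4650 35.9500 1.5250 0.0150] k=[0 0 4 35 4 2]
t=3: x=[0.0000 0.0600 4.4050 34.0700 4.4350 2.0300] k=[0 3 2 34 1 2]
t=4: x=[0.0450 2.9400 2.4950 33.0250 1.5100 1.9850] k=[2 2 0 36 2 0]
t=5: x=[2.0000 1.9700 0.5700 34.9500 2.4800 0.0300] k=[4 0 0 37 5 2]
t=6: x=[3.9400 0.0600 0.5550 35.9650 5.4350 2.0450] k=[7 0 3 35 3 0]
t=7: x=[6.8950 0.1500 3.4350 34.0400 3.4350 0.0450] k=[5 3 0 33 1 0]
t=8: x=[4.9700 2.9850 0.5400 32.0250 1.4650 0.0150] k=[6 6 4 33 0 0]
t=9: x=[6.0000 5.9700 4.4650 32.0700 0.4950 0.0000] k=[7 8 2 32 0 0]
t=10: x=[7.0150 7.8950 2.5400 31.0700 0.4800 0.0000] k=[9 6 0 34 1 0]
t=11: x=[8.9550 5.9550 0.6000 32.9950 1.4800 0.0150] k=[6 3 1 32 0 2]
t=12: x=[5.9550 3.0150 1.4950 31.0550 0.5100 1.9700] k=[3 6 4 28 3 4]
t=13: x=[3.0450 5.9250 4.3900 27.2650 3.3900 3.9850] k=[2 6 3 29 1 5]
t=14: x=[2.0600 5.8950 3.4350 28.1900 1.4800 4.9400] k=[0 6 5 25 0 4]

0.0882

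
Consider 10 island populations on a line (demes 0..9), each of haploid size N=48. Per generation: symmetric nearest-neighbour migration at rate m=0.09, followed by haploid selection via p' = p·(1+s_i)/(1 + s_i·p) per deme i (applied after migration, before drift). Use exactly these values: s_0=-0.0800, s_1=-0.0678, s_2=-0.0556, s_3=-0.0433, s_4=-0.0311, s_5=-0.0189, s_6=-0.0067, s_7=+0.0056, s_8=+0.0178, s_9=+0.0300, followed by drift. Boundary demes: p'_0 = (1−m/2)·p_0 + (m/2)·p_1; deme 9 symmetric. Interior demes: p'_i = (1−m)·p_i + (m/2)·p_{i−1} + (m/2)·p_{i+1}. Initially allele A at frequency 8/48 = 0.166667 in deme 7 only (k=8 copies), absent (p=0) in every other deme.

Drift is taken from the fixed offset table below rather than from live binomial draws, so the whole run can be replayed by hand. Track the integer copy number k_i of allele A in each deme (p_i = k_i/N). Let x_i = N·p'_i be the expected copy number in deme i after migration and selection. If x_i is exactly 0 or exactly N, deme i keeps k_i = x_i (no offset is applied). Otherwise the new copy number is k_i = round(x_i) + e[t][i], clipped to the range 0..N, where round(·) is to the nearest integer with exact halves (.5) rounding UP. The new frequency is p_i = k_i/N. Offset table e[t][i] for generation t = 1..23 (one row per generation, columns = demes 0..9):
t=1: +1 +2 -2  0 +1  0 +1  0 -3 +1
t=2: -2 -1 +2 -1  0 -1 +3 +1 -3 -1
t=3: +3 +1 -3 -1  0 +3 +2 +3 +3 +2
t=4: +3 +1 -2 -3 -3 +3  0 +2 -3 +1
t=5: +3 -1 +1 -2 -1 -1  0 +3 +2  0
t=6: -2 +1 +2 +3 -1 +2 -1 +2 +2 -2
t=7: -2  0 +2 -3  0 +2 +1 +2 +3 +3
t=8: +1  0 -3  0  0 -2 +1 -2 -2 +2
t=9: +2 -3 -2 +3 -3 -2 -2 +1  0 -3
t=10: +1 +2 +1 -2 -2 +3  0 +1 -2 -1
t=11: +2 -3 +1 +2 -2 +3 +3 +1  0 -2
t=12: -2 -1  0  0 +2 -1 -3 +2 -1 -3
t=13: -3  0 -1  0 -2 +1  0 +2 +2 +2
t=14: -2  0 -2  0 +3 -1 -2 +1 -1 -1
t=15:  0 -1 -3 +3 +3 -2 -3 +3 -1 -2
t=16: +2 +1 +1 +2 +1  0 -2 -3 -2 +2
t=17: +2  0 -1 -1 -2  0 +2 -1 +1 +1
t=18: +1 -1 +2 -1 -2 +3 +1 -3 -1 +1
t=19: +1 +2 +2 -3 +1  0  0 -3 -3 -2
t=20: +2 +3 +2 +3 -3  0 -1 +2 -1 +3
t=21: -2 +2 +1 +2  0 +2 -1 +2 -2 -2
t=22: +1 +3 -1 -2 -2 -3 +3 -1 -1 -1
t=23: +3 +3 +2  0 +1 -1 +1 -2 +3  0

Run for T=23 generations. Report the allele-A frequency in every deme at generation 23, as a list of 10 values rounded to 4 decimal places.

t=0: k=[0 0 0 0 0 0 0 8 0 0]
t=1: x=[0.0000 0.0000 0.0000 0.0000 0.0000 0.0000 0.3576 7.3146 0.3664 0.0000] k=[0 0 0 0 0 0 1 7 0 0]
t=2: x=[0.0000 0.0000 0.0000 0.0000 0.0000 0.0442 1.2170 6.4461 0.3206 0.0000] k=[0 0 0 0 0 0 4 7 0 0]
t=3: x=[0.0000 0.0000 0.0000 0.0000 0.0000 0.1766 3.9307 6.5817 0.3206 0.0000] k=[0 0 0 0 0 3 6 10 3 0]
t=4: x=[0.0000 0.0000 0.0000 0.0000 0.1308 2.9468 6.0096 9.5476 3.2328 0.1390] k=[0 0 0 0 0 6 6 12 0 1]
t=5: x=[0.0000 0.0000 0.0000 0.0000 0.2616 5.6344 6.2334 11.2380 0.5953 0.9831] k=[0 0 0 0 0 5 6 14 3 1]
t=6: x=[0.0000 0.0000 0.0000 0.0000 0.2180 4.7379 6.2782 13.1984 3.4612 1.1219] k=[0 0 0 0 0 7 5 15 5 0]
t=7: x=[0.0000 0.0000 0.0000 0.0000 0.3053 6.4872 5.5071 14.1557 5.3077 0.2317] k=[0 0 0 0 0 8 7 16 8 3]
t=8: x=[0.0000 0.0000 0.0000 0.0000 0.3489 7.4738 7.4078 15.2931 8.2549 3.3151] k=[0 0 0 0 0 5 8 13 6 5]
t=9: x=[0.0000 0.0000 0.0000 0.0000 0.2180 4.8265 8.0449 12.5116 6.3668 5.1800] k=[0 0 0 0 0 3 6 14 6 2]
t=10: x=[0.0000 0.0000 0.0000 0.0000 0.1308 2.9468 6.1887 13.3337 6.2756 2.2423] k=[0 0 0 0 0 6 6 14 4 1]
t=11: x=[0.0000 0.0000 0.0000 0.0000 0.2616 5.6344 6.3230 13.2435 4.3848 1.1682] k=[0 0 0 0 0 9 9 14 4 0]
t=12: x=[0.0000 0.0000 0.0000 0.0000 0.3925 8.4612 9.1750 13.3788 4.3391 0.1854] k=[0 0 0 0 2 7 6 15 3 0]
t=13: x=[0.0000 0.0000 0.0000 0.0861 2.0715 6.6203 6.4126 14.1106 3.4612 0.1390] k=[0 0 0 0 0 8 6 16 5 2]
t=14: x=[0.0000 0.0000 0.0000 0.0000 0.3489 7.4294 6.5021 15.1128 5.4446 2.1961] k=[0 0 0 0 3 6 5 16 4 1]
t=15: x=[0.0000 0.0000 0.0000 0.1292 2.9124 5.7231 5.5071 15.0226 4.4761 1.1682] k=[0 0 0 3 6 4 3 18 3 0]
t=16: x=[0.0000 0.0000 0.1275 2.8779 5.6164 3.9749 3.6970 16.7108 3.5983 0.1390] k=[0 0 1 5 7 4 2 14 2 2]
t=17: x=[0.0000 0.0420 1.0733 4.7183 6.5932 3.9749 2.6133 12.9728 2.5828 2.0574] k=[0 0 0 4 5 4 5 12 4 3]
t=18: x=[0.0000 0.0000 0.1700 3.7106 4.7725 4.0192 5.2385 11.3734 4.3848 3.1304] k=[0 0 2 3 3 7 6 8 3 4]
t=19: x=[0.0000 0.0839 1.8505 2.8346 3.0875 6.6647 6.0991 7.7211 3.3242 4.0636] k=[0 2 4 0 4 7 6 5 0 2]
t=20: x=[0.0828 1.8697 3.5379 0.3445 3.8418 6.7091 5.9648 4.8443 0.3206 1.9650] k=[2 5 6 3 1 7 5 7 0 5]
t=21: x=[1.9712 4.6091 5.5337 2.9212 1.3189 6.5316 5.1490 6.6268 0.5495 4.9036] k=[0 7 7 5 1 9 4 9 0 3]
t=22: x=[0.2900 6.2912 6.5785 4.7183 1.4936 8.2834 4.4229 8.4087 0.5495 2.9457] k=[1 9 6 3 0 5 7 7 0 2]
t=23: x=[1.2540 8.0248 5.7061 2.8779 0.3489 4.7822 6.8703 6.7172 0.4121 1.9650] k=[4 11 8 3 1 4 8 5 3 2]

[0.0833, 0.2292, 0.1667, 0.0625, 0.0208, 0.0833, 0.1667, 0.1042, 0.0625, 0.0417]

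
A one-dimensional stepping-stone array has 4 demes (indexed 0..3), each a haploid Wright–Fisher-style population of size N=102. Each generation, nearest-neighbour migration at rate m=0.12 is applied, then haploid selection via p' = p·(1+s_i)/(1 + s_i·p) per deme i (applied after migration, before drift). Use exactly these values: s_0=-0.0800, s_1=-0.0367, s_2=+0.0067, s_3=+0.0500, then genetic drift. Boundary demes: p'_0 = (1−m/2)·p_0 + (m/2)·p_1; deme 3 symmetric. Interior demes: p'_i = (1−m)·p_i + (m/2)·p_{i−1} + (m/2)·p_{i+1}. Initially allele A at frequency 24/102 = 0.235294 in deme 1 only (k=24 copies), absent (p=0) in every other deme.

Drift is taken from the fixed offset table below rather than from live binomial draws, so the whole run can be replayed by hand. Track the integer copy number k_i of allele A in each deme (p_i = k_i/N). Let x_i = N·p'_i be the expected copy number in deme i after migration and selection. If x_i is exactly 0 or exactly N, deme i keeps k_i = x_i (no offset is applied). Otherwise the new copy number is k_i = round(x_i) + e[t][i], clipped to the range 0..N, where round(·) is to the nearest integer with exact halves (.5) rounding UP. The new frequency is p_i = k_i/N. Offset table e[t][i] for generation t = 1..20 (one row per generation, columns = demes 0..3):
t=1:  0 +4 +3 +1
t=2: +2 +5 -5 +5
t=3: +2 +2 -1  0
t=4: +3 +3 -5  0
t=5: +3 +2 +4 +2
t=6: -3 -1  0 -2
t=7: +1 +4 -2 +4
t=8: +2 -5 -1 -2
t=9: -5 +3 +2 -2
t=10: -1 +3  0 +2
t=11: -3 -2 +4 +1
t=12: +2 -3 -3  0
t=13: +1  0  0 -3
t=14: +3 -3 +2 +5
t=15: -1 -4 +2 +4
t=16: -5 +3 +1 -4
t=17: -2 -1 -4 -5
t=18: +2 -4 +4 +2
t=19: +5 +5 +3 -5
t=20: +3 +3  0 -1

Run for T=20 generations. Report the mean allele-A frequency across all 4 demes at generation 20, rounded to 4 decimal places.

t=0: k=[0 24 0 0]
t=1: x=[1.3263 20.5007 1.4495 0.0000] k=[1 25 4 0]
t=2: x=[2.2491 21.6553 5.0520 0.2520] k=[4 27 0 5]
t=3: x=[4.9706 23.3206 1.9326 4.9237] k=[7 25 1 5]
t=4: x=[7.4810 21.8316 2.6975 4.9864] k=[10 25 0 5]
t=5: x=[10.1145 21.9491 1.8118 4.9237] k=[13 24 6 7]
t=6: x=[12.7033 21.6162 7.1845 7.2623] k=[10 21 7 5]
t=7: x=[9.8899 18.9171 7.7678 5.3625] k=[11 23 6 9]
t=8: x=[10.8824 20.6376 7.2448 9.2211] k=[13 16 6 7]
t=9: x=[12.2523 14.7422 6.7017 7.2623] k=[7 18 9 5]
t=10: x=[7.0898 16.2819 9.3566 5.4879] k=[6 19 9 7]
t=11: x=[6.2709 17.0816 9.5376 7.4500] k=[3 15 14 8]
t=12: x=[3.4324 13.7686 13.7794 8.7422] k=[5 11 11 9]
t=13: x=[4.9520 10.2889 10.9451 9.5334] k=[6 10 11 7]
t=14: x=[5.7690 9.4931 10.7641 7.5751] k=[9 6 13 13]
t=15: x=[8.1709 6.3729 12.6538 13.5636] k=[7 2 15 18]
t=16: x=[6.1966 2.9703 14.4828 18.5490] k=[1 6 15 15]
t=17: x=[1.1972 6.0245 14.5431 15.6350] k=[0 5 11 11]
t=18: x=[0.2761 4.8832 10.7038 11.4881] k=[2 1 15 13]
t=19: x=[1.7875 1.8315 14.1210 13.6880] k=[7 7 17 9]
t=20: x=[6.4756 7.3412 16.0099 9.9080] k=[9 10 16 9]

0.1078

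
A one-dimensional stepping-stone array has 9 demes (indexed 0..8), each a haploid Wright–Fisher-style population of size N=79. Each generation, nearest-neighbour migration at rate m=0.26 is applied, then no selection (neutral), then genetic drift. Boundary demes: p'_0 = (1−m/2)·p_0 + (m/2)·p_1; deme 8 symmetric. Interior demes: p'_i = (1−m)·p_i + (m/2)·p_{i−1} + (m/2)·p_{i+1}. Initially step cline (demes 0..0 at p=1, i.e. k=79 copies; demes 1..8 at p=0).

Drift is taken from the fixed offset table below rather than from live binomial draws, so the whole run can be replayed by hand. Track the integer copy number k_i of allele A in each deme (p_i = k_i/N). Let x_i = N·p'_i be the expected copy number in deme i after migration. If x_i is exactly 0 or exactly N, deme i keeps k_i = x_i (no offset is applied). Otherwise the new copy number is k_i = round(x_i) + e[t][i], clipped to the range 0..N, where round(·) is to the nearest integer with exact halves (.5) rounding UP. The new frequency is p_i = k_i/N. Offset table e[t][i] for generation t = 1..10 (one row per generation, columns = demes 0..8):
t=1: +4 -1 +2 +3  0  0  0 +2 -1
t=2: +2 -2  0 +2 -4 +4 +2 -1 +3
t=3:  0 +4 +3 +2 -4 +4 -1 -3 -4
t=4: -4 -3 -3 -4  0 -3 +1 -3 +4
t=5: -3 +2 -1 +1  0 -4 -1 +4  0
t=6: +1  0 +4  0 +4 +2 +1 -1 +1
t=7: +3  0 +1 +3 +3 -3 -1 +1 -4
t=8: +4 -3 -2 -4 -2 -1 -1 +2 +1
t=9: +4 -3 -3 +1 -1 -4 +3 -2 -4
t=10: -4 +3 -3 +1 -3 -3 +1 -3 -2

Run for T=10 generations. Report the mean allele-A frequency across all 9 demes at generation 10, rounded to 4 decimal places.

t=0: k=[79 0 0 0 0 0 0 0 0]
t=1: x=[68.7300 10.2700 0.0000 0.0000 0.0000 0.0000 0.0000 0.0000 0.0000] k=[73 9 0 0 0 0 0 0 0]
t=2: x=[64.6800 16.1500 1.1700 0.0000 0.0000 0.0000 0.0000 0.0000 0.0000] k=[67 14 1 0 0 0 0 0 0]
t=3: x=[60.1100 19.2000 2.5600 0.1300 0.0000 0.0000 0.0000 0.0000 0.0000] k=[60 23 6 2 0 0 0 0 0]
t=4: x=[55.1900 25.6000 7.6900 2.2600 0.2600 0.0000 0.0000 0.0000 0.0000] k=[51 23 5 0 0 0 0 0 0]
t=5: x=[47.3600 24.3000 6.6900 0.6500 0.0000 0.0000 0.0000 0.0000 0.0000] k=[44 26 6 2 0 0 0 0 0]
t=6: x=[41.6600 25.7400 8.0800 2.2600 0.2600 0.0000 0.0000 0.0000 0.0000] k=[43 26 12 2 4 0 0 0 0]
t=7: x=[40.7900 26.3900 12.5200 3.5600 3.2200 0.5200 0.0000 0.0000 0.0000] k=[44 26 14 7 6 0 0 0 0]
t=8: x=[41.6600 26.7800 14.6500 7.7800 5.3500 0.7800 0.0000 0.0000 0.0000] k=[46 24 13 4 3 0 0 0 0]
t=9: x=[43.1400 25.4300 13.2600 5.0400 2.7400 0.3900 0.0000 0.0000 0.0000] k=[47 22 10 6 2 0 0 0 0]
t=10: x=[43.7500 23.6900 11.0400 6.0000 2.2600 0.2600 0.0000 0.0000 0.0000] k=[40 27 8 7 0 0 0 0 0]

0.1153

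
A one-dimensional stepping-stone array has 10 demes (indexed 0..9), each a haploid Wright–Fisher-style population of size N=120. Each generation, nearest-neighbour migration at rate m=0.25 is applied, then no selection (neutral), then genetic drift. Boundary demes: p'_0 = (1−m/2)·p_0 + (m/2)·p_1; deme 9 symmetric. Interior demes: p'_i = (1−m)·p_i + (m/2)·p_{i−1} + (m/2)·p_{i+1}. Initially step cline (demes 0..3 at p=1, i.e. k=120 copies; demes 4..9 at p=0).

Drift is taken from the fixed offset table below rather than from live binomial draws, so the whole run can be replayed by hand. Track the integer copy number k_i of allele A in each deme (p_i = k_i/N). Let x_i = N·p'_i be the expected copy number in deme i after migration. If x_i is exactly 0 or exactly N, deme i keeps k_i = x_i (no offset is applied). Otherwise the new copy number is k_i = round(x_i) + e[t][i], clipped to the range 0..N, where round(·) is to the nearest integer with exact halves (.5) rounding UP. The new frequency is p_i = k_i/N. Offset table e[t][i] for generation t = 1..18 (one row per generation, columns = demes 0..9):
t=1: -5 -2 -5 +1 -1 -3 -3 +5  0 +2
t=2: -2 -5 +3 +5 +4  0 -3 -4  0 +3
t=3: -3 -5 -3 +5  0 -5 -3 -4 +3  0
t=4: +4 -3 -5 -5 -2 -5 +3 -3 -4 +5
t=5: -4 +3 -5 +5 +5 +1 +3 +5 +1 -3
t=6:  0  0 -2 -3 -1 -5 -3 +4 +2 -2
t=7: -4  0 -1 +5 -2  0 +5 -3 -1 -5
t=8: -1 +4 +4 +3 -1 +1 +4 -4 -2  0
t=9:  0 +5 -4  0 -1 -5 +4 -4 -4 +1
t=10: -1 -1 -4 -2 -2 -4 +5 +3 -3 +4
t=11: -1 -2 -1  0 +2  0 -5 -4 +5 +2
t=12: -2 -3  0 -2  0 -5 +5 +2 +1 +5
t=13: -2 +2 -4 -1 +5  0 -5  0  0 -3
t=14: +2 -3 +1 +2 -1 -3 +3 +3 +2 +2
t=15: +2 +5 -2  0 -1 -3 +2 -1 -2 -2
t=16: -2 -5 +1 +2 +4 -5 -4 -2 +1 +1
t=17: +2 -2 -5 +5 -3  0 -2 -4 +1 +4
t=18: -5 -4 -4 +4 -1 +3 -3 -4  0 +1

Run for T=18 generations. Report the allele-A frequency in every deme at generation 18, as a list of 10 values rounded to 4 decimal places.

[0.8583, 0.7750, 0.6583, 0.6417, 0.3833, 0.2083, 0.0500, 0.0000, 0.0583, 0.0750]

t=0: k=[120 120 120 120 0 0 0 0 0 0]
t=1: x=[120.0000 120.0000 120.0000 105.0000 15.0000 0.0000 0.0000 0.0000 0.0000 0.0000] k=[120 120 120 106 14 0 0 0 0 0]
t=2: x=[120.0000 120.0000 118.2500 96.2500 23.7500 1.7500 0.0000 0.0000 0.0000 0.0000] k=[120 120 120 101 28 2 0 0 0 0]
t=3: x=[120.0000 120.0000 117.6250 94.2500 33.8750 5.0000 0.2500 0.0000 0.0000 0.0000] k=[120 120 115 99 34 0 0 0 0 0]
t=4: x=[120.0000 119.3750 113.6250 92.8750 37.8750 4.2500 0.0000 0.0000 0.0000 0.0000] k=[120 116 109 88 36 0 0 0 0 0]
t=5: x=[119.5000 115.6250 107.2500 84.1250 38.0000 4.5000 0.0000 0.0000 0.0000 0.0000] k=[116 119 102 89 43 6 0 0 0 0]
t=6: x=[116.3750 116.5000 102.5000 84.8750 44.1250 9.8750 0.7500 0.0000 0.0000 0.0000] k=[116 117 101 82 43 5 0 0 0 0]
t=7: x=[116.1250 114.8750 100.6250 79.5000 43.1250 9.1250 0.6250 0.0000 0.0000 0.0000] k=[112 115 100 85 41 9 6 0 0 0]
t=8: x=[112.3750 112.7500 100.0000 81.3750 42.5000 12.6250 5.6250 0.7500 0.0000 0.0000] k=[111 117 104 84 42 14 10 0 0 0]
t=9: x=[111.7500 114.6250 103.1250 81.2500 43.7500 17.0000 9.2500 1.2500 0.0000 0.0000] k=[112 120 99 81 43 12 13 0 0 0]
t=10: x=[113.0000 116.3750 99.3750 78.5000 43.8750 16.0000 11.2500 1.6250 0.0000 0.0000] k=[112 115 95 77 42 12 16 5 0 0]
t=11: x=[112.3750 112.1250 95.2500 74.8750 42.6250 16.2500 14.1250 5.7500 0.6250 0.0000] k=[111 110 94 75 45 16 9 2 6 0]
t=12: x=[110.8750 108.1250 93.6250 73.6250 45.1250 18.7500 9.0000 3.3750 4.7500 0.7500] k=[109 105 94 72 45 14 14 5 6 6]
t=13: x=[108.5000 104.1250 92.6250 71.3750 44.5000 17.8750 12.8750 6.2500 5.8750 6.0000] k=[107 106 89 70 50 18 8 6 6 3]
t=14: x=[106.8750 104.0000 88.7500 69.8750 48.5000 20.7500 9.0000 6.2500 5.6250 3.3750] k=[109 101 90 72 48 18 12 9 8 5]
t=15: x=[108.0000 100.6250 89.1250 71.2500 47.2500 21.0000 12.3750 9.2500 7.7500 5.3750] k=[110 106 87 71 46 18 14 8 6 3]
t=16: x=[109.5000 104.1250 87.3750 69.8750 45.6250 21.0000 13.7500 8.5000 5.8750 3.3750] k=[108 99 88 72 50 16 10 7 7 4]
t=17: x=[106.8750 98.7500 87.3750 71.2500 48.5000 19.5000 10.3750 7.3750 6.6250 4.3750] k=[109 97 82 76 46 20 8 3 8 8]
t=18: x=[107.5000 96.6250 83.1250 73.0000 46.5000 21.7500 8.8750 4.2500 7.3750 8.0000] k=[103 93 79 77 46 25 6 0 7 9]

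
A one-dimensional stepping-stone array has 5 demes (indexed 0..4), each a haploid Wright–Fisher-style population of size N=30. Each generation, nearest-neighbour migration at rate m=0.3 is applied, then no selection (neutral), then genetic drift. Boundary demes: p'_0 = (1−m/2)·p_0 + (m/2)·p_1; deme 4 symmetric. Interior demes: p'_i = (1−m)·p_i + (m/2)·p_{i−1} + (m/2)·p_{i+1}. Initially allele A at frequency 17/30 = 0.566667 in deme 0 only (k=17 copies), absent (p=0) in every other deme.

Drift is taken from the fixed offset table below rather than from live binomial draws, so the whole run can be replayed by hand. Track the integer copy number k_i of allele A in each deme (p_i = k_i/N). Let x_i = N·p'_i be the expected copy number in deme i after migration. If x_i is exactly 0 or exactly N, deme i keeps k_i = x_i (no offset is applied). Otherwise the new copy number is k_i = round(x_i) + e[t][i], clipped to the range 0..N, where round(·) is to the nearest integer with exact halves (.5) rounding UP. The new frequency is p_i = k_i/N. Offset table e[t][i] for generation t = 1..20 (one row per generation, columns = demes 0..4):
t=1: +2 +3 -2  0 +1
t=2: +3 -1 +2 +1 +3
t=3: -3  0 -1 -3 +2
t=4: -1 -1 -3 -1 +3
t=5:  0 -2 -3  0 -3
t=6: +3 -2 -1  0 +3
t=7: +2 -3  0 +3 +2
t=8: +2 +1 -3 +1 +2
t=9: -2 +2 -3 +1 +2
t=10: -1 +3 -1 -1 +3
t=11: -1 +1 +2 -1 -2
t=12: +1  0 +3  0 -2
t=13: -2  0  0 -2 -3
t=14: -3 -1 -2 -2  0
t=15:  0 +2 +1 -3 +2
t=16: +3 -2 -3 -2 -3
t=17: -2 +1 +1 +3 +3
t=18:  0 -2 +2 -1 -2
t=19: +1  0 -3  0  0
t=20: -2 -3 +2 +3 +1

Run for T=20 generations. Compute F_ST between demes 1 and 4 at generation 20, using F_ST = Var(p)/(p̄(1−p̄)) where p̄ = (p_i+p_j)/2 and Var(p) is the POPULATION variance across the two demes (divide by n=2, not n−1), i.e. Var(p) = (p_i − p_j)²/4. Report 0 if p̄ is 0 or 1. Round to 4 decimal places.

0.0000

t=0: k=[17 0 0 0 0]
t=1: x=[14.4500 2.5500 0.0000 0.0000 0.0000] k=[16 6 0 0 0]
t=2: x=[14.5000 6.6000 0.9000 0.0000 0.0000] k=[18 6 3 0 0]
t=3: x=[16.2000 7.3500 3.0000 0.4500 0.0000] k=[13 7 2 0 0]
t=4: x=[12.1000 7.1500 2.4500 0.3000 0.0000] k=[11 6 0 0 0]
t=5: x=[10.2500 5.8500 0.9000 0.0000 0.0000] k=[10 4 0 0 0]
t=6: x=[9.1000 4.3000 0.6000 0.0000 0.0000] k=[12 2 0 0 0]
t=7: x=[10.5000 3.2000 0.3000 0.0000 0.0000] k=[13 0 0 0 0]
t=8: x=[11.0500 1.9500 0.0000 0.0000 0.0000] k=[13 3 0 0 0]
t=9: x=[11.5000 4.0500 0.4500 0.0000 0.0000] k=[10 6 0 0 0]
t=10: x=[9.4000 5.7000 0.9000 0.0000 0.0000] k=[8 9 0 0 0]
t=11: x=[8.1500 7.5000 1.3500 0.0000 0.0000] k=[7 9 3 0 0]
t=12: x=[7.3000 7.8000 3.4500 0.4500 0.0000] k=[8 8 6 0 0]
t=13: x=[8.0000 7.7000 5.4000 0.9000 0.0000] k=[6 8 5 0 0]
t=14: x=[6.3000 7.2500 4.7000 0.7500 0.0000] k=[3 6 3 0 0]
t=15: x=[3.4500 5.1000 3.0000 0.4500 0.0000] k=[3 7 4 0 0]
t=16: x=[3.6000 5.9500 3.8500 0.6000 0.0000] k=[7 4 1 0 0]
t=17: x=[6.5500 4.0000 1.3000 0.1500 0.0000] k=[5 5 2 3 0]
t=18: x=[5.0000 4.5500 2.6000 2.4000 0.4500] k=[5 3 5 1 0]
t=19: x=[4.7000 3.6000 4.1000 1.4500 0.1500] k=[6 4 1 1 0]
t=20: x=[5.7000 3.8500 1.4500 0.8500 0.1500] k=[4 1 3 4 1]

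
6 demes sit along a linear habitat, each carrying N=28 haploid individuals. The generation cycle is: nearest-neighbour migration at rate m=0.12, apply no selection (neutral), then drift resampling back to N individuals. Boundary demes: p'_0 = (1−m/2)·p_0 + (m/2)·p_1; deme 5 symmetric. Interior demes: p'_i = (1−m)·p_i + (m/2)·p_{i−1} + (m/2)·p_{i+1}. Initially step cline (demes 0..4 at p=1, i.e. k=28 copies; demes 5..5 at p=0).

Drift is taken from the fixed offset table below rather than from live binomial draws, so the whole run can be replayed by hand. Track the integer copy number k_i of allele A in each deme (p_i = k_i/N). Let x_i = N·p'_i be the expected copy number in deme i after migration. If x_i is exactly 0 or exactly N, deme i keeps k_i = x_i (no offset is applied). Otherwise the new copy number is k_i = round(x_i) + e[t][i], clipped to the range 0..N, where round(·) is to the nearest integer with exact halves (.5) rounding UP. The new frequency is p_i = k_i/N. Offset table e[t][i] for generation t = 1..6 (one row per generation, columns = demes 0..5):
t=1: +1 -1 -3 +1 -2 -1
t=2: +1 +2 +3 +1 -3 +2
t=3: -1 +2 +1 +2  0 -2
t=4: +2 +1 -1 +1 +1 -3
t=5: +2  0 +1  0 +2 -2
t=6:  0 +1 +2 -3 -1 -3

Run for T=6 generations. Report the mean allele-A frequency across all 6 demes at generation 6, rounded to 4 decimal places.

0.7619

t=0: k=[28 28 28 28 28 0]
t=1: x=[28.0000 28.0000 28.0000 28.0000 26.3200 1.6800] k=[28 28 28 28 24 1]
t=2: x=[28.0000 28.0000 28.0000 27.7600 22.8600 2.3800] k=[28 28 28 28 20 4]
t=3: x=[28.0000 28.0000 28.0000 27.5200 19.5200 4.9600] k=[28 28 28 28 20 3]
t=4: x=[28.0000 28.0000 28.0000 27.5200 19.4600 4.0200] k=[28 28 28 28 20 1]
t=5: x=[28.0000 28.0000 28.0000 27.5200 19.3400 2.1400] k=[28 28 28 28 21 0]
t=6: x=[28.0000 28.0000 28.0000 27.5800 20.1600 1.2600] k=[28 28 28 25 19 0]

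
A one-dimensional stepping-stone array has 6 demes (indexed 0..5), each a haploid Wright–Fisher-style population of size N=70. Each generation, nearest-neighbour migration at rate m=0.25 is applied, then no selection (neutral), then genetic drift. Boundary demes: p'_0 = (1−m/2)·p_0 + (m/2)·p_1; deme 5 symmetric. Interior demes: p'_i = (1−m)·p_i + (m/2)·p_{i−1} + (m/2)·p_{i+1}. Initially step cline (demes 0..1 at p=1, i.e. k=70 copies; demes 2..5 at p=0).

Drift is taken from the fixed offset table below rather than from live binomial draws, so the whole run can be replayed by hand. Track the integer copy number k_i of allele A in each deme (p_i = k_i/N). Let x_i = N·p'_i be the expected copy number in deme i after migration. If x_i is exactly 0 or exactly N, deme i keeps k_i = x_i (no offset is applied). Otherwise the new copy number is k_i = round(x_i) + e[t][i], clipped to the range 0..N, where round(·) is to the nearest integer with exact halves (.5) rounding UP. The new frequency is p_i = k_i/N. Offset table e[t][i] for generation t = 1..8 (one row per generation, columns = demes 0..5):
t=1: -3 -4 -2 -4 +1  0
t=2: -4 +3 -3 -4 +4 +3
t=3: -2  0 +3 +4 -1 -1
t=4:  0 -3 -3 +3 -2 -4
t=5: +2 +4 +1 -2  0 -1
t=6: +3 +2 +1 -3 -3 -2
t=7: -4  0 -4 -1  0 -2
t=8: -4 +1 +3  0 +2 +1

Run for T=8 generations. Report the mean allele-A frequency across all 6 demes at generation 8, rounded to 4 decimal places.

t=0: k=[70 70 0 0 0 0]
t=1: x=[70.0000 61.2500 8.7500 0.0000 0.0000 0.0000] k=[70 57 7 0 0 0]
t=2: x=[68.3750 52.3750 12.3750 0.8750 0.0000 0.0000] k=[64 55 9 0 0 0]
t=3: x=[62.8750 50.3750 13.6250 1.1250 0.0000 0.0000] k=[61 50 17 5 0 0]
t=4: x=[59.6250 47.2500 19.6250 5.8750 0.6250 0.0000] k=[60 44 17 9 0 0]
t=5: x=[58.0000 42.6250 19.3750 8.8750 1.1250 0.0000] k=[60 47 20 7 1 0]
t=6: x=[58.3750 45.2500 21.7500 7.8750 1.6250 0.1250] k=[61 47 23 5 0 0]
t=7: x=[59.2500 45.7500 23.7500 6.6250 0.6250 0.0000] k=[55 46 20 6 1 0]
t=8: x=[53.8750 43.8750 21.5000 7.1250 1.5000 0.1250] k=[50 45 25 7 4 1]

0.3143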